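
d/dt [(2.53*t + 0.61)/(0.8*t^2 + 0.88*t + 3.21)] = (-2.024*t^2 - 0.976*t + 7.5845)/(0.64*t^4 + 1.408*t^3 + 5.9104*t^2 + 5.6496*t + 10.3041)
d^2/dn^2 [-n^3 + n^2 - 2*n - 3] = 2 - 6*n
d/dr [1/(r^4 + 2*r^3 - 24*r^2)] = 2*(-2*r^2 - 3*r + 24)/(r^3*(r^2 + 2*r - 24)^2)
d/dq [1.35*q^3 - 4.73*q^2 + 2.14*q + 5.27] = 4.05*q^2 - 9.46*q + 2.14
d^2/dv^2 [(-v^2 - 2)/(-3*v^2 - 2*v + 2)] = 12*(-v^3 + 12*v^2 + 6*v + 4)/(27*v^6 + 54*v^5 - 18*v^4 - 64*v^3 + 12*v^2 + 24*v - 8)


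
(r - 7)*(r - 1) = r^2 - 8*r + 7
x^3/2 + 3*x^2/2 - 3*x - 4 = (x/2 + 1/2)*(x - 2)*(x + 4)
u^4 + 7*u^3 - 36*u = u*(u - 2)*(u + 3)*(u + 6)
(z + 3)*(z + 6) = z^2 + 9*z + 18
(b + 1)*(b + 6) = b^2 + 7*b + 6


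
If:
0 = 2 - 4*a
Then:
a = 1/2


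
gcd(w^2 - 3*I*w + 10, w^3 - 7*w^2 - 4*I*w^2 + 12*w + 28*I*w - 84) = w + 2*I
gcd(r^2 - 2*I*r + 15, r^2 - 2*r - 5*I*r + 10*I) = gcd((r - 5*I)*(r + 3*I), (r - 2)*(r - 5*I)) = r - 5*I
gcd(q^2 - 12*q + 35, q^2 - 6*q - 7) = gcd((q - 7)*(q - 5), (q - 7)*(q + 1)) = q - 7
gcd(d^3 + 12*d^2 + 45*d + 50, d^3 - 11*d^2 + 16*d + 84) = d + 2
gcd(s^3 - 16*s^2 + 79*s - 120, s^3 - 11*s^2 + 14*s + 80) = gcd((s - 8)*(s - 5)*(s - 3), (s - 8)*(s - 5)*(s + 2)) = s^2 - 13*s + 40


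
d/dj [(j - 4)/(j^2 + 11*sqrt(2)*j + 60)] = (j^2 + 11*sqrt(2)*j - (j - 4)*(2*j + 11*sqrt(2)) + 60)/(j^2 + 11*sqrt(2)*j + 60)^2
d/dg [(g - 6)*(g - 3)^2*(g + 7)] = 4*g^3 - 15*g^2 - 78*g + 261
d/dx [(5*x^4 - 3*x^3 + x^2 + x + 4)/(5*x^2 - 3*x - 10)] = 2*(25*x^5 - 30*x^4 - 91*x^3 + 41*x^2 - 30*x + 1)/(25*x^4 - 30*x^3 - 91*x^2 + 60*x + 100)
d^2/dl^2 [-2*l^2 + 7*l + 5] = -4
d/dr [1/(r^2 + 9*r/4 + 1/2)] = 4*(-8*r - 9)/(4*r^2 + 9*r + 2)^2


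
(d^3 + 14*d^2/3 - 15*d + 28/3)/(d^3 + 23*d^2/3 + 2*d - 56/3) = (d - 1)/(d + 2)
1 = 1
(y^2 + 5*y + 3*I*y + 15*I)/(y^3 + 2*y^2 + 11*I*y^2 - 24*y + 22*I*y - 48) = (y + 5)/(y^2 + y*(2 + 8*I) + 16*I)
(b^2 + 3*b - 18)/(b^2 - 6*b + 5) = (b^2 + 3*b - 18)/(b^2 - 6*b + 5)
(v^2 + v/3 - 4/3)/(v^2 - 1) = (v + 4/3)/(v + 1)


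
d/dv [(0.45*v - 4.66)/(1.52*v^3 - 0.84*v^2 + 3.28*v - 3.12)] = (-1.368*v^3 + 21.6276*v^2 - 7.8288*v + 13.8808)/(2.3104*v^6 - 2.5536*v^5 + 10.6768*v^4 - 14.9952*v^3 + 16.0*v^2 - 20.4672*v + 9.7344)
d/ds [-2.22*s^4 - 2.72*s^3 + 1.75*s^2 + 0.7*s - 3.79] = -8.88*s^3 - 8.16*s^2 + 3.5*s + 0.7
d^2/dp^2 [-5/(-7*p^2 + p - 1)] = 10*(-49*p^2 + 7*p + (14*p - 1)^2 - 7)/(7*p^2 - p + 1)^3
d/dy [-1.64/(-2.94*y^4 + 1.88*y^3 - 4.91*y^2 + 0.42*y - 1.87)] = (-19.2864*y^3 + 9.2496*y^2 - 16.1048*y + 0.6888)/(2.94*y^4 - 1.88*y^3 + 4.91*y^2 - 0.42*y + 1.87)^2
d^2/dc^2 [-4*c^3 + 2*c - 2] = -24*c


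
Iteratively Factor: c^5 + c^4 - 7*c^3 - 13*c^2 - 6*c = (c + 1)*(c^4 - 7*c^2 - 6*c) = (c - 3)*(c + 1)*(c^3 + 3*c^2 + 2*c) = (c - 3)*(c + 1)^2*(c^2 + 2*c) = (c - 3)*(c + 1)^2*(c + 2)*(c)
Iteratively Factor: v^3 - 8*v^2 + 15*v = (v - 5)*(v^2 - 3*v) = v*(v - 5)*(v - 3)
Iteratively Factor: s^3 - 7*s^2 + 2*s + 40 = (s - 5)*(s^2 - 2*s - 8) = (s - 5)*(s - 4)*(s + 2)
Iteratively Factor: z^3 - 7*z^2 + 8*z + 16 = (z + 1)*(z^2 - 8*z + 16) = (z - 4)*(z + 1)*(z - 4)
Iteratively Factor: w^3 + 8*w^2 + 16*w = (w + 4)*(w^2 + 4*w) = (w + 4)^2*(w)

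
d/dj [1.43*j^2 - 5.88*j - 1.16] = 2.86*j - 5.88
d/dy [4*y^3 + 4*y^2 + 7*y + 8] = 12*y^2 + 8*y + 7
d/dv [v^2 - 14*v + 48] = 2*v - 14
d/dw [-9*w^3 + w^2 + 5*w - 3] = -27*w^2 + 2*w + 5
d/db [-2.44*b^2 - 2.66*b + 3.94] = -4.88*b - 2.66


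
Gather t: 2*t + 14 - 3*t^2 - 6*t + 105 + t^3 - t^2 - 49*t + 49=t^3 - 4*t^2 - 53*t + 168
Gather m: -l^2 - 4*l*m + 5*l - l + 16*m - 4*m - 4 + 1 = -l^2 + 4*l + m*(12 - 4*l) - 3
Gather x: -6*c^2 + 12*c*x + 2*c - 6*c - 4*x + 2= -6*c^2 - 4*c + x*(12*c - 4) + 2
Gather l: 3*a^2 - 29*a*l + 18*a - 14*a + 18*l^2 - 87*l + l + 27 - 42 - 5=3*a^2 + 4*a + 18*l^2 + l*(-29*a - 86) - 20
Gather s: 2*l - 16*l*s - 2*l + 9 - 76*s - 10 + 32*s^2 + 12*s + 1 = 32*s^2 + s*(-16*l - 64)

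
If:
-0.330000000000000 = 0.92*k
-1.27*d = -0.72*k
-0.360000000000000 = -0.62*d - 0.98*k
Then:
No Solution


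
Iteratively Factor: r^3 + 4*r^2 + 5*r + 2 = (r + 1)*(r^2 + 3*r + 2) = (r + 1)^2*(r + 2)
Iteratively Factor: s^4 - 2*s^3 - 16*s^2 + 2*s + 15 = (s + 1)*(s^3 - 3*s^2 - 13*s + 15) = (s + 1)*(s + 3)*(s^2 - 6*s + 5) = (s - 5)*(s + 1)*(s + 3)*(s - 1)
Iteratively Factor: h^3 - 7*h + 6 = (h - 2)*(h^2 + 2*h - 3) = (h - 2)*(h - 1)*(h + 3)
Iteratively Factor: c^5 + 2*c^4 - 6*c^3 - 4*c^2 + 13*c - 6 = (c + 2)*(c^4 - 6*c^2 + 8*c - 3) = (c - 1)*(c + 2)*(c^3 + c^2 - 5*c + 3) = (c - 1)*(c + 2)*(c + 3)*(c^2 - 2*c + 1) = (c - 1)^2*(c + 2)*(c + 3)*(c - 1)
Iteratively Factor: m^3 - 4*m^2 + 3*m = (m - 1)*(m^2 - 3*m) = m*(m - 1)*(m - 3)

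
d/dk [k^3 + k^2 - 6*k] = 3*k^2 + 2*k - 6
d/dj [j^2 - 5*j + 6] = 2*j - 5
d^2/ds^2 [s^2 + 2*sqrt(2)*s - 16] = 2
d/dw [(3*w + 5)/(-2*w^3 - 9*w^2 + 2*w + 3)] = (12*w^3 + 57*w^2 + 90*w - 1)/(4*w^6 + 36*w^5 + 73*w^4 - 48*w^3 - 50*w^2 + 12*w + 9)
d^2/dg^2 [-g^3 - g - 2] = -6*g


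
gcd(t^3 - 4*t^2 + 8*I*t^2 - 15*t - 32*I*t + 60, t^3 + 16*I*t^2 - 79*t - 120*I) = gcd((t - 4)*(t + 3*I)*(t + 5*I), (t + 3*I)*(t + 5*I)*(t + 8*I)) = t^2 + 8*I*t - 15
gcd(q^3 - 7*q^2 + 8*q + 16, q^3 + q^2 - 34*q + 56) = q - 4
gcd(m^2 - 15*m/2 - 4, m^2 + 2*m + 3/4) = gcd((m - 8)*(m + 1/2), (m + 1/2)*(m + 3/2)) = m + 1/2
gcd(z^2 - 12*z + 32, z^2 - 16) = z - 4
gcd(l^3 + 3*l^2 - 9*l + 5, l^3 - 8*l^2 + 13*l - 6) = l^2 - 2*l + 1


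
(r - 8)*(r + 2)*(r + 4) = r^3 - 2*r^2 - 40*r - 64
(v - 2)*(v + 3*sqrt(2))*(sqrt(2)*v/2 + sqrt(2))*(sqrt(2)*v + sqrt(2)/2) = v^4 + v^3/2 + 3*sqrt(2)*v^3 - 4*v^2 + 3*sqrt(2)*v^2/2 - 12*sqrt(2)*v - 2*v - 6*sqrt(2)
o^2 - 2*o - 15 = (o - 5)*(o + 3)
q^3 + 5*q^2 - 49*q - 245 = (q - 7)*(q + 5)*(q + 7)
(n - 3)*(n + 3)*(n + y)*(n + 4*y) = n^4 + 5*n^3*y + 4*n^2*y^2 - 9*n^2 - 45*n*y - 36*y^2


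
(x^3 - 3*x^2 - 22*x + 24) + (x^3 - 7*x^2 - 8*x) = 2*x^3 - 10*x^2 - 30*x + 24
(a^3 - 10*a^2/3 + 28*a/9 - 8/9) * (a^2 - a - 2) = a^5 - 13*a^4/3 + 40*a^3/9 + 8*a^2/3 - 16*a/3 + 16/9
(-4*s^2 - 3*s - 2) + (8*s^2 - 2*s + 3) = 4*s^2 - 5*s + 1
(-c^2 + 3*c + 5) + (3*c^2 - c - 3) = 2*c^2 + 2*c + 2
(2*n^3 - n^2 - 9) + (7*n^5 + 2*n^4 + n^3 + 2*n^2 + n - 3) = 7*n^5 + 2*n^4 + 3*n^3 + n^2 + n - 12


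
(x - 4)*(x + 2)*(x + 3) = x^3 + x^2 - 14*x - 24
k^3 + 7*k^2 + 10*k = k*(k + 2)*(k + 5)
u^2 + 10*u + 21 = (u + 3)*(u + 7)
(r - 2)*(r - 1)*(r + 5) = r^3 + 2*r^2 - 13*r + 10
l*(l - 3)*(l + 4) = l^3 + l^2 - 12*l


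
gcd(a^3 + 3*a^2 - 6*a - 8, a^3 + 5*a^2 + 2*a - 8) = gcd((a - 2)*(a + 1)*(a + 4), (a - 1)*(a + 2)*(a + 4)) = a + 4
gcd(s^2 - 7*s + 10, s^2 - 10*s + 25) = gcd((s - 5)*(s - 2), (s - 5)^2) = s - 5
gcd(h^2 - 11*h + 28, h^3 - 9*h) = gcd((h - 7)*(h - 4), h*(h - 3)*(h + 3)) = 1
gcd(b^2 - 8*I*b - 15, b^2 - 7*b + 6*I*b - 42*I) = 1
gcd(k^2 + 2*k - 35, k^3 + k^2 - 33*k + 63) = k + 7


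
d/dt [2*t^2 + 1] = 4*t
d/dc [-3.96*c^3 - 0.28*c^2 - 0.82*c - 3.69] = -11.88*c^2 - 0.56*c - 0.82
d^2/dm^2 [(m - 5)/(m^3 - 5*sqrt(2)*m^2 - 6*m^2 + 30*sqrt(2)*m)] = 2*(m*(m^2 - 5*sqrt(2)*m - 6*m + 30*sqrt(2))*(-3*m^2 + 12*m + 10*sqrt(2)*m + (m - 5)*(-3*m + 6 + 5*sqrt(2)) - 30*sqrt(2)) + (m - 5)*(3*m^2 - 10*sqrt(2)*m - 12*m + 30*sqrt(2))^2)/(m^3*(m^2 - 5*sqrt(2)*m - 6*m + 30*sqrt(2))^3)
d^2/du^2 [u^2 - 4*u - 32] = 2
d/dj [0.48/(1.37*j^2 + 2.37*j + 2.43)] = (-1.3152*j - 1.1376)/(1.37*j^2 + 2.37*j + 2.43)^2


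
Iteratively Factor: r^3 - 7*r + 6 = (r + 3)*(r^2 - 3*r + 2) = (r - 1)*(r + 3)*(r - 2)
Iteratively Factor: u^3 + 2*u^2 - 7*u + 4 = (u - 1)*(u^2 + 3*u - 4) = (u - 1)*(u + 4)*(u - 1)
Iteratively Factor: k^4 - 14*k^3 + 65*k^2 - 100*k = (k - 5)*(k^3 - 9*k^2 + 20*k) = (k - 5)*(k - 4)*(k^2 - 5*k) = k*(k - 5)*(k - 4)*(k - 5)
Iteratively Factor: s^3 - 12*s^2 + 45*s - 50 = (s - 5)*(s^2 - 7*s + 10) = (s - 5)*(s - 2)*(s - 5)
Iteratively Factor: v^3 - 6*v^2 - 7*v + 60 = (v - 4)*(v^2 - 2*v - 15) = (v - 5)*(v - 4)*(v + 3)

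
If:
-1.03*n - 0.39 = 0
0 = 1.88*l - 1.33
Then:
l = 0.71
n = -0.38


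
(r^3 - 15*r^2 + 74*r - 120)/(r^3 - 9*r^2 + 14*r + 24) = (r - 5)/(r + 1)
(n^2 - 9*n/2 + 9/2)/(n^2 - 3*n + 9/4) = 2*(n - 3)/(2*n - 3)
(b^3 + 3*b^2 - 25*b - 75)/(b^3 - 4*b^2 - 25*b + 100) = (b + 3)/(b - 4)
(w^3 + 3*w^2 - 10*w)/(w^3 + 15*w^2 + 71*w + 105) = w*(w - 2)/(w^2 + 10*w + 21)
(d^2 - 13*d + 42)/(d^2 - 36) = (d - 7)/(d + 6)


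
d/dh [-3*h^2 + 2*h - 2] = 2 - 6*h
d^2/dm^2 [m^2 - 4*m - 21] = 2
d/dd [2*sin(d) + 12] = 2*cos(d)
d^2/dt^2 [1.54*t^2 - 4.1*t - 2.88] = 3.08000000000000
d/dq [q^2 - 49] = 2*q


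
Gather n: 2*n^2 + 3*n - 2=2*n^2 + 3*n - 2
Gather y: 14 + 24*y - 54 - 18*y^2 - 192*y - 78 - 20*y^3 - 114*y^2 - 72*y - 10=-20*y^3 - 132*y^2 - 240*y - 128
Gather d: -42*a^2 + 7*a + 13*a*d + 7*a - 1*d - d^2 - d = -42*a^2 + 14*a - d^2 + d*(13*a - 2)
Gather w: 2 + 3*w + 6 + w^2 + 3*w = w^2 + 6*w + 8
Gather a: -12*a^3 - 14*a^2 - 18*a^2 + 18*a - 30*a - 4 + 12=-12*a^3 - 32*a^2 - 12*a + 8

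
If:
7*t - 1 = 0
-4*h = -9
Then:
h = 9/4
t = 1/7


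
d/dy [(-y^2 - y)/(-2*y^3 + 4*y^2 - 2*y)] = (-y - 3)/(2*(y^3 - 3*y^2 + 3*y - 1))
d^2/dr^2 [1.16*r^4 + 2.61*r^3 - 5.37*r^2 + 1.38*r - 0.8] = 13.92*r^2 + 15.66*r - 10.74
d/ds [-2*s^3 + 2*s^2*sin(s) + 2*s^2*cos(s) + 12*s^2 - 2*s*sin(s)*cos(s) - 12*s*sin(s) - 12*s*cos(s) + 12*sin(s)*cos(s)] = 2*sqrt(2)*s^2*cos(s + pi/4) - 6*s^2 + 16*s*sin(s) - 8*s*cos(s) - 2*s*cos(2*s) + 24*s - sin(2*s) - 12*sqrt(2)*sin(s + pi/4) + 12*cos(2*s)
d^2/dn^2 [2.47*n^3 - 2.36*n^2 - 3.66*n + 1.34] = 14.82*n - 4.72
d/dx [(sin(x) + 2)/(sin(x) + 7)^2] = (3 - sin(x))*cos(x)/(sin(x) + 7)^3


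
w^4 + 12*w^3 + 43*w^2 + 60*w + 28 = (w + 1)*(w + 2)^2*(w + 7)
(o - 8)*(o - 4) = o^2 - 12*o + 32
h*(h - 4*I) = h^2 - 4*I*h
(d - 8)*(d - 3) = d^2 - 11*d + 24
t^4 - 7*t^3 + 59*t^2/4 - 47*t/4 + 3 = (t - 4)*(t - 3/2)*(t - 1)*(t - 1/2)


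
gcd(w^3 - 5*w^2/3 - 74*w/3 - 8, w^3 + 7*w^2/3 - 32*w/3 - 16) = w + 4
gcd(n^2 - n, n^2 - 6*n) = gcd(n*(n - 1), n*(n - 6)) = n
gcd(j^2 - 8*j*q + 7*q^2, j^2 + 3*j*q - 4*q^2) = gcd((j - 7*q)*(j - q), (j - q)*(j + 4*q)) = -j + q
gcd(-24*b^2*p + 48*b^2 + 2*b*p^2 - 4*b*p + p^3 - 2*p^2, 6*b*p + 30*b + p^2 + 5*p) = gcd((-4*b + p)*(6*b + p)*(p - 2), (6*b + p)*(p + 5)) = 6*b + p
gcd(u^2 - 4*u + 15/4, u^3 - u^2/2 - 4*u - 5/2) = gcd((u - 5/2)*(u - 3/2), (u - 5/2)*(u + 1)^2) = u - 5/2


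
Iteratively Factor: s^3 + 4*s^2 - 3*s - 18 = (s + 3)*(s^2 + s - 6) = (s - 2)*(s + 3)*(s + 3)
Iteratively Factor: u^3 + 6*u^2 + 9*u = (u + 3)*(u^2 + 3*u) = (u + 3)^2*(u)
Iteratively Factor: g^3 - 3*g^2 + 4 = (g - 2)*(g^2 - g - 2) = (g - 2)*(g + 1)*(g - 2)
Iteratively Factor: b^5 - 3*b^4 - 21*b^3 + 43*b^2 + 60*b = (b - 5)*(b^4 + 2*b^3 - 11*b^2 - 12*b) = (b - 5)*(b + 1)*(b^3 + b^2 - 12*b) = b*(b - 5)*(b + 1)*(b^2 + b - 12) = b*(b - 5)*(b - 3)*(b + 1)*(b + 4)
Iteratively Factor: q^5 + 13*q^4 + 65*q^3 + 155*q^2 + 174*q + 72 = (q + 4)*(q^4 + 9*q^3 + 29*q^2 + 39*q + 18) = (q + 1)*(q + 4)*(q^3 + 8*q^2 + 21*q + 18) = (q + 1)*(q + 3)*(q + 4)*(q^2 + 5*q + 6) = (q + 1)*(q + 3)^2*(q + 4)*(q + 2)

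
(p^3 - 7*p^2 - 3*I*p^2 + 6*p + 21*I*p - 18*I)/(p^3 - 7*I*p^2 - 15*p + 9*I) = (p^2 - 7*p + 6)/(p^2 - 4*I*p - 3)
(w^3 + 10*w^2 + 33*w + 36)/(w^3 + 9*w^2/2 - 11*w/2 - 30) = 2*(w + 3)/(2*w - 5)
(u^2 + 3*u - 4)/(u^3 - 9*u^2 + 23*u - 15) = (u + 4)/(u^2 - 8*u + 15)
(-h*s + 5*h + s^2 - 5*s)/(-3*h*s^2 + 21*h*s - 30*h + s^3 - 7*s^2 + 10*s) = (-h + s)/(-3*h*s + 6*h + s^2 - 2*s)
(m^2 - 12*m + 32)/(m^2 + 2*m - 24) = (m - 8)/(m + 6)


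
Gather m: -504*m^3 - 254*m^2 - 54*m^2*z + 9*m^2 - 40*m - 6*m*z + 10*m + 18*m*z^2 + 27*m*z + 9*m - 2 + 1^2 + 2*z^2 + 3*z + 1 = -504*m^3 + m^2*(-54*z - 245) + m*(18*z^2 + 21*z - 21) + 2*z^2 + 3*z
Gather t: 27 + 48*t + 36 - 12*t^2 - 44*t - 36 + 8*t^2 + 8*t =-4*t^2 + 12*t + 27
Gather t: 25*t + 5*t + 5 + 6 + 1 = 30*t + 12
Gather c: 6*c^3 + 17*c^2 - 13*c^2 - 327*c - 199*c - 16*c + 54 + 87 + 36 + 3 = 6*c^3 + 4*c^2 - 542*c + 180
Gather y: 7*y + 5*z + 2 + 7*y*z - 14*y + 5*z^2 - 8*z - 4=y*(7*z - 7) + 5*z^2 - 3*z - 2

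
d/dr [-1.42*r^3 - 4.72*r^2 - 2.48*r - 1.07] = -4.26*r^2 - 9.44*r - 2.48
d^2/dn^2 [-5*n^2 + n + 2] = -10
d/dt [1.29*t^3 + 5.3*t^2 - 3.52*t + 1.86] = 3.87*t^2 + 10.6*t - 3.52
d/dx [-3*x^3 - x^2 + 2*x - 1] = -9*x^2 - 2*x + 2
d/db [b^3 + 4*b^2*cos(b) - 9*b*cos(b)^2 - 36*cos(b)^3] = -4*b^2*sin(b) + 3*b^2 + 9*b*sin(2*b) + 8*b*cos(b) + 108*sin(b)*cos(b)^2 - 9*cos(b)^2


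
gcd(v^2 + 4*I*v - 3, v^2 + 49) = 1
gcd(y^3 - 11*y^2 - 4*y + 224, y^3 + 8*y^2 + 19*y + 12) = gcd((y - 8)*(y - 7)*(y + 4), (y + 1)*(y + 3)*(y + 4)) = y + 4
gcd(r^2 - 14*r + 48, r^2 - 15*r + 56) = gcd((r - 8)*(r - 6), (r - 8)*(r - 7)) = r - 8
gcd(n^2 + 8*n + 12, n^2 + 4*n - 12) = n + 6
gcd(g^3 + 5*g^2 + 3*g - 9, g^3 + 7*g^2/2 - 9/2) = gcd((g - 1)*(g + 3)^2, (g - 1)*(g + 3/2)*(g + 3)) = g^2 + 2*g - 3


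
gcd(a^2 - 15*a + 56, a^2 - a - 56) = a - 8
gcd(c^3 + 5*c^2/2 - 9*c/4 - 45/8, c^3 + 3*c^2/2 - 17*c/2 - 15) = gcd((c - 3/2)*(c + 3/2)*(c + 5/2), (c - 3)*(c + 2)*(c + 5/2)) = c + 5/2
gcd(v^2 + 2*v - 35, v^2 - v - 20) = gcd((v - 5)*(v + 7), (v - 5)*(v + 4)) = v - 5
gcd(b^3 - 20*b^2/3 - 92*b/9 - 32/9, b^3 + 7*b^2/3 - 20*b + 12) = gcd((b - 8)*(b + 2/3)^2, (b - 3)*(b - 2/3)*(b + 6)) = 1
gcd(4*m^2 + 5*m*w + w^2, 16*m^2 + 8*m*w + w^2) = 4*m + w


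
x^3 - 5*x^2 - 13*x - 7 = (x - 7)*(x + 1)^2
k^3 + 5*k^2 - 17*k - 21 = (k - 3)*(k + 1)*(k + 7)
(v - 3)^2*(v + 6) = v^3 - 27*v + 54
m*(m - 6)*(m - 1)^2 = m^4 - 8*m^3 + 13*m^2 - 6*m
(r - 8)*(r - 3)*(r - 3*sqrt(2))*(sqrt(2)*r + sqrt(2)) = sqrt(2)*r^4 - 10*sqrt(2)*r^3 - 6*r^3 + 13*sqrt(2)*r^2 + 60*r^2 - 78*r + 24*sqrt(2)*r - 144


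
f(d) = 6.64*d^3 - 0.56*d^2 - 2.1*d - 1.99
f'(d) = 19.92*d^2 - 1.12*d - 2.1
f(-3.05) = -189.19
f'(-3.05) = 186.62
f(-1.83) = -40.72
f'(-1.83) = 66.66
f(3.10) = 183.93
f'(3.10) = 185.86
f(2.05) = 48.56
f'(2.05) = 79.32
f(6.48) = 1767.62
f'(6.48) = 827.09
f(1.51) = 16.42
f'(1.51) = 41.63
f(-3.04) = -187.33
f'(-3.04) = 185.40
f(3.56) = 283.02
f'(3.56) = 246.37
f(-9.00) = -4869.01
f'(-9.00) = 1621.50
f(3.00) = 165.95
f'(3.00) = 173.82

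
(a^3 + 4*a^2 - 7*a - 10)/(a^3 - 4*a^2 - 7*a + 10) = (a^3 + 4*a^2 - 7*a - 10)/(a^3 - 4*a^2 - 7*a + 10)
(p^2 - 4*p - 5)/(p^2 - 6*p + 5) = (p + 1)/(p - 1)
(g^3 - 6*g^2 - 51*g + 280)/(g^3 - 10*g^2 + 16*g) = (g^2 + 2*g - 35)/(g*(g - 2))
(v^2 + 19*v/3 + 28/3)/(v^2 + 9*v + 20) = (v + 7/3)/(v + 5)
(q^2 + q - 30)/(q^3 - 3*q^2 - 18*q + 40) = (q + 6)/(q^2 + 2*q - 8)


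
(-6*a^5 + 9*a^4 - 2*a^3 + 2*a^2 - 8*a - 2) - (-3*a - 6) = -6*a^5 + 9*a^4 - 2*a^3 + 2*a^2 - 5*a + 4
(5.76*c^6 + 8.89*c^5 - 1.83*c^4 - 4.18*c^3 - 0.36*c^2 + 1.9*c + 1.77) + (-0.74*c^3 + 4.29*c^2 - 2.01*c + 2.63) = 5.76*c^6 + 8.89*c^5 - 1.83*c^4 - 4.92*c^3 + 3.93*c^2 - 0.11*c + 4.4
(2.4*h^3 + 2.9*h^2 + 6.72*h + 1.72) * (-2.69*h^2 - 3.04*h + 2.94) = -6.456*h^5 - 15.097*h^4 - 19.8368*h^3 - 16.5296*h^2 + 14.528*h + 5.0568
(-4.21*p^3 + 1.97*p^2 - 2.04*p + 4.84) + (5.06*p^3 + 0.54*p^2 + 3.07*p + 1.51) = 0.85*p^3 + 2.51*p^2 + 1.03*p + 6.35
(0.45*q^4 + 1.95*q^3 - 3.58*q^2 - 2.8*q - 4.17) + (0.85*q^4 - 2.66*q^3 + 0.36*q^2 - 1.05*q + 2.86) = 1.3*q^4 - 0.71*q^3 - 3.22*q^2 - 3.85*q - 1.31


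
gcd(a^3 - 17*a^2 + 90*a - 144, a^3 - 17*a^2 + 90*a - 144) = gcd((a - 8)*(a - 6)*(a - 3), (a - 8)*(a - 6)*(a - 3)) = a^3 - 17*a^2 + 90*a - 144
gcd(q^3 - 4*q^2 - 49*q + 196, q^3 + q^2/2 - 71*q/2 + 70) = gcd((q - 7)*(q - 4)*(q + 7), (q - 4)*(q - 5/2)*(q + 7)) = q^2 + 3*q - 28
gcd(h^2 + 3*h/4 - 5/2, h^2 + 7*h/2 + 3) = h + 2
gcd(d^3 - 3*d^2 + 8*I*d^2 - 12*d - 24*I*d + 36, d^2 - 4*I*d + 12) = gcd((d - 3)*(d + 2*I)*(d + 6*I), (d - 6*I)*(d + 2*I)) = d + 2*I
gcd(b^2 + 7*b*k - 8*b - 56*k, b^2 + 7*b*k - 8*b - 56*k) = b^2 + 7*b*k - 8*b - 56*k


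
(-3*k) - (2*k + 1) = -5*k - 1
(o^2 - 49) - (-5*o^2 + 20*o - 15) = 6*o^2 - 20*o - 34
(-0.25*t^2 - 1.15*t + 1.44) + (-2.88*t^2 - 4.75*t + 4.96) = -3.13*t^2 - 5.9*t + 6.4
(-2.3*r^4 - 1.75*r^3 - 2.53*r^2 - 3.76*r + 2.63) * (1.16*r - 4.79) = -2.668*r^5 + 8.987*r^4 + 5.4477*r^3 + 7.7571*r^2 + 21.0612*r - 12.5977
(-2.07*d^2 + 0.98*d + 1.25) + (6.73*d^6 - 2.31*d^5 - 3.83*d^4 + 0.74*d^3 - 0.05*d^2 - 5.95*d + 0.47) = 6.73*d^6 - 2.31*d^5 - 3.83*d^4 + 0.74*d^3 - 2.12*d^2 - 4.97*d + 1.72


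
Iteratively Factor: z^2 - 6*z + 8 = (z - 2)*(z - 4)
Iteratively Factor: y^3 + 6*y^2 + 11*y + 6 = (y + 2)*(y^2 + 4*y + 3) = (y + 2)*(y + 3)*(y + 1)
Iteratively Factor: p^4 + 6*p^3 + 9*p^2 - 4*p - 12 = (p - 1)*(p^3 + 7*p^2 + 16*p + 12) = (p - 1)*(p + 2)*(p^2 + 5*p + 6) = (p - 1)*(p + 2)*(p + 3)*(p + 2)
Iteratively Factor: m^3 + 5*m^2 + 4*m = (m + 4)*(m^2 + m) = m*(m + 4)*(m + 1)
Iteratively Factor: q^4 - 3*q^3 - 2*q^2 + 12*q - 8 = (q - 2)*(q^3 - q^2 - 4*q + 4) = (q - 2)*(q + 2)*(q^2 - 3*q + 2) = (q - 2)^2*(q + 2)*(q - 1)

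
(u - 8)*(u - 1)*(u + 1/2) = u^3 - 17*u^2/2 + 7*u/2 + 4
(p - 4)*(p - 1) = p^2 - 5*p + 4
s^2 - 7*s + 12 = (s - 4)*(s - 3)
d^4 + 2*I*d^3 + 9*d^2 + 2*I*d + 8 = (d - 2*I)*(d - I)*(d + I)*(d + 4*I)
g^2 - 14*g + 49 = (g - 7)^2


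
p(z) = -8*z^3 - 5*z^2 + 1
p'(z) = -24*z^2 - 10*z = 2*z*(-12*z - 5)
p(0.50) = -1.25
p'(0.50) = -11.00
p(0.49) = -1.14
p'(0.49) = -10.66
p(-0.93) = 3.11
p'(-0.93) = -11.46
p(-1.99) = 44.24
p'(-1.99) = -75.14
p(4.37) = -762.11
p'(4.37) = -502.03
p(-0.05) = 0.99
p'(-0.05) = 0.44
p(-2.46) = 89.84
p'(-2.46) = -120.64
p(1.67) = -50.20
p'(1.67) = -83.63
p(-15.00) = 25876.00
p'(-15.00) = -5250.00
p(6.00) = -1907.00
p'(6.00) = -924.00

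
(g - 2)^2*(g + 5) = g^3 + g^2 - 16*g + 20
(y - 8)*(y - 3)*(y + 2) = y^3 - 9*y^2 + 2*y + 48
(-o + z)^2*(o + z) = o^3 - o^2*z - o*z^2 + z^3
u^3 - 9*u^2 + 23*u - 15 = (u - 5)*(u - 3)*(u - 1)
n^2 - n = n*(n - 1)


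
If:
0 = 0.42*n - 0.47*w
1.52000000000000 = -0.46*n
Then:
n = -3.30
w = -2.95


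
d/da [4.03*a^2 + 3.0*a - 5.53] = 8.06*a + 3.0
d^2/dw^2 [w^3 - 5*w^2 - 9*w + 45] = 6*w - 10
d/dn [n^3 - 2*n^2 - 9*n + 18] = 3*n^2 - 4*n - 9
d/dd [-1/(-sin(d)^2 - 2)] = -4*sin(2*d)/(cos(2*d) - 5)^2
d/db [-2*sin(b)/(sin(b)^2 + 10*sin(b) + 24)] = 2*(sin(b)^2 - 24)*cos(b)/((sin(b) + 4)^2*(sin(b) + 6)^2)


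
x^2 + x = x*(x + 1)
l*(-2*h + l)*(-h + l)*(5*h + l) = 10*h^3*l - 13*h^2*l^2 + 2*h*l^3 + l^4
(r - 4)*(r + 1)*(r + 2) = r^3 - r^2 - 10*r - 8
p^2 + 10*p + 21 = (p + 3)*(p + 7)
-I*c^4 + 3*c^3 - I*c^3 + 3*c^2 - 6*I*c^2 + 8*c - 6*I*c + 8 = (c - 2*I)*(c + I)*(c + 4*I)*(-I*c - I)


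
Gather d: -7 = -7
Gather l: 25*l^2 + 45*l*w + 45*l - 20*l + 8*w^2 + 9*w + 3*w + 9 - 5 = 25*l^2 + l*(45*w + 25) + 8*w^2 + 12*w + 4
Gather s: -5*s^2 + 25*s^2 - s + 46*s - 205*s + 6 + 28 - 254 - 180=20*s^2 - 160*s - 400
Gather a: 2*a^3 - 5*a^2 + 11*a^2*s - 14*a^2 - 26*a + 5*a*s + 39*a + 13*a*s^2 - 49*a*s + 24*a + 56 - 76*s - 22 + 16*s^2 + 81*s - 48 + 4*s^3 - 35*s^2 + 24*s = 2*a^3 + a^2*(11*s - 19) + a*(13*s^2 - 44*s + 37) + 4*s^3 - 19*s^2 + 29*s - 14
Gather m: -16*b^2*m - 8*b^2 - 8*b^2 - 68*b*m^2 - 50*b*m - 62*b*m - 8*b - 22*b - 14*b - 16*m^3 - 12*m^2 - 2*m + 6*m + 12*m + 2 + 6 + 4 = -16*b^2 - 44*b - 16*m^3 + m^2*(-68*b - 12) + m*(-16*b^2 - 112*b + 16) + 12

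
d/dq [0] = 0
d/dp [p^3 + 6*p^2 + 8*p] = 3*p^2 + 12*p + 8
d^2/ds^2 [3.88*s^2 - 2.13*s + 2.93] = 7.76000000000000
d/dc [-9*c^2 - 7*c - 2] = -18*c - 7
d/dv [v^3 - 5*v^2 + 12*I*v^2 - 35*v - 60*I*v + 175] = 3*v^2 + v*(-10 + 24*I) - 35 - 60*I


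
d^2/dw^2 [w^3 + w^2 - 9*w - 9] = 6*w + 2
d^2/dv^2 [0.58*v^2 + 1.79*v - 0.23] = 1.16000000000000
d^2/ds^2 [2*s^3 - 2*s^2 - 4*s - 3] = 12*s - 4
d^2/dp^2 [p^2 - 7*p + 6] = 2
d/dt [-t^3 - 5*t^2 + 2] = t*(-3*t - 10)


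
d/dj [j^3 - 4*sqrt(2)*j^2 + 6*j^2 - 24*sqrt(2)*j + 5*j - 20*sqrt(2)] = 3*j^2 - 8*sqrt(2)*j + 12*j - 24*sqrt(2) + 5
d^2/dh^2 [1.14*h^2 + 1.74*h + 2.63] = 2.28000000000000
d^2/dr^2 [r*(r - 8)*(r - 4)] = 6*r - 24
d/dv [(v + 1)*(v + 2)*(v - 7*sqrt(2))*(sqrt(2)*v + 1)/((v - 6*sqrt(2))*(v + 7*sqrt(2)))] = (2*sqrt(2)*v^5 - 7*v^4 + 3*sqrt(2)*v^4 - 362*sqrt(2)*v^3 + 12*v^3 - 774*sqrt(2)*v^2 + 3292*v^2 + 868*sqrt(2)*v + 6552*v + 2212 + 1764*sqrt(2))/(v^4 + 2*sqrt(2)*v^3 - 166*v^2 - 168*sqrt(2)*v + 7056)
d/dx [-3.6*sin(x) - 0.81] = -3.6*cos(x)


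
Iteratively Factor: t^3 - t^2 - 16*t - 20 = (t - 5)*(t^2 + 4*t + 4) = (t - 5)*(t + 2)*(t + 2)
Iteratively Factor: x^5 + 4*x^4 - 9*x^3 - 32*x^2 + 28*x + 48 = (x - 2)*(x^4 + 6*x^3 + 3*x^2 - 26*x - 24) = (x - 2)*(x + 4)*(x^3 + 2*x^2 - 5*x - 6) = (x - 2)^2*(x + 4)*(x^2 + 4*x + 3) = (x - 2)^2*(x + 3)*(x + 4)*(x + 1)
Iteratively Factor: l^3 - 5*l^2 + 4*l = (l - 1)*(l^2 - 4*l) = l*(l - 1)*(l - 4)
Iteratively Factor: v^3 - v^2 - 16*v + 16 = (v + 4)*(v^2 - 5*v + 4) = (v - 1)*(v + 4)*(v - 4)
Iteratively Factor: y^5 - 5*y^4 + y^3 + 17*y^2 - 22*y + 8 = (y + 2)*(y^4 - 7*y^3 + 15*y^2 - 13*y + 4) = (y - 1)*(y + 2)*(y^3 - 6*y^2 + 9*y - 4) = (y - 4)*(y - 1)*(y + 2)*(y^2 - 2*y + 1) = (y - 4)*(y - 1)^2*(y + 2)*(y - 1)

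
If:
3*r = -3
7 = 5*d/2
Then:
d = 14/5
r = -1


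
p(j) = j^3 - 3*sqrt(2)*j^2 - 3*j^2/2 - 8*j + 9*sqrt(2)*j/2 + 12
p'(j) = 3*j^2 - 6*sqrt(2)*j - 3*j - 8 + 9*sqrt(2)/2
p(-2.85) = -53.13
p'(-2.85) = 55.46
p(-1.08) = 5.81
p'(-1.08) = 14.27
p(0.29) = 11.07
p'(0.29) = -4.71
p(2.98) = -17.41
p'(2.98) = -9.22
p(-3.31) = -81.77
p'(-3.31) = 69.25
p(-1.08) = 5.81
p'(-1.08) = 14.27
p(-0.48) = 11.35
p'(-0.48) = 4.57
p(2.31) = -10.10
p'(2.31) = -12.16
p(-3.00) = -61.78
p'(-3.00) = 59.82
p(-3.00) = -61.78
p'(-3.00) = 59.82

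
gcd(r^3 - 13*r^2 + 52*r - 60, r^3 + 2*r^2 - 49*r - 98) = 1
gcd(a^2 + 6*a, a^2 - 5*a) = a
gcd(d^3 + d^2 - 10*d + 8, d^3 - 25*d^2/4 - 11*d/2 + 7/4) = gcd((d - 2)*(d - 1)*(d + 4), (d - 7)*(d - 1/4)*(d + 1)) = 1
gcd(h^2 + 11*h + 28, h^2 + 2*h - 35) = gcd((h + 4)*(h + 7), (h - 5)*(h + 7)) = h + 7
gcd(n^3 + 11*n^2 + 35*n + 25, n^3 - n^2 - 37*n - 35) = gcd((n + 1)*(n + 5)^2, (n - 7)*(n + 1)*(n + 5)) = n^2 + 6*n + 5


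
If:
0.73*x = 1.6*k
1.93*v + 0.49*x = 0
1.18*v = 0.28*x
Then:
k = 0.00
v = 0.00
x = 0.00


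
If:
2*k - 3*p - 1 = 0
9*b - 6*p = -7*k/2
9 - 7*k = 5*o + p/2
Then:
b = p/12 - 7/36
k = 3*p/2 + 1/2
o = 11/10 - 11*p/5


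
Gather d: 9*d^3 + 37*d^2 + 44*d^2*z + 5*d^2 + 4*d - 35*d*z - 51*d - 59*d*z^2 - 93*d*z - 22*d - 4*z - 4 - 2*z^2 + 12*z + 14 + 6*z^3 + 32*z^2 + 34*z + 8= 9*d^3 + d^2*(44*z + 42) + d*(-59*z^2 - 128*z - 69) + 6*z^3 + 30*z^2 + 42*z + 18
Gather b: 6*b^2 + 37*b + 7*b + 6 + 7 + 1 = 6*b^2 + 44*b + 14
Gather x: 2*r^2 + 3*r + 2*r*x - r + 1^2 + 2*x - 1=2*r^2 + 2*r + x*(2*r + 2)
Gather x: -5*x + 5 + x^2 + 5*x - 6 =x^2 - 1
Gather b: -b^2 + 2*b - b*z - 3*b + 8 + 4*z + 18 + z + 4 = -b^2 + b*(-z - 1) + 5*z + 30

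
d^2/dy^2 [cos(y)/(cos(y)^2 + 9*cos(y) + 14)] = (9*(1 - cos(y)^2)^2 - cos(y)^5 + 86*cos(y)^3 + 144*cos(y)^2 - 280*cos(y) - 261)/((cos(y) + 2)^3*(cos(y) + 7)^3)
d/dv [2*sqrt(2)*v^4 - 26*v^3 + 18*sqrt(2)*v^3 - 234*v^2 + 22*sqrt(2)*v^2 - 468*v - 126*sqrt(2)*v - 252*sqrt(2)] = 8*sqrt(2)*v^3 - 78*v^2 + 54*sqrt(2)*v^2 - 468*v + 44*sqrt(2)*v - 468 - 126*sqrt(2)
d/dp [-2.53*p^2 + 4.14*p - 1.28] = 4.14 - 5.06*p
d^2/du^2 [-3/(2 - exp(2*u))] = 12*(exp(2*u) + 2)*exp(2*u)/(exp(2*u) - 2)^3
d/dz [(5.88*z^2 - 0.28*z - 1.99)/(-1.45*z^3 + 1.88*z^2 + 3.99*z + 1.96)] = (8.526*z^4 - 0.812000000000001*z^3 + 15.3311*z^2 + 30.532*z + 7.3913)/(2.1025*z^6 - 5.452*z^5 - 8.0366*z^4 + 9.3184*z^3 + 23.2897*z^2 + 15.6408*z + 3.8416)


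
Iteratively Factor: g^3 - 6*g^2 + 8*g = (g - 2)*(g^2 - 4*g) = g*(g - 2)*(g - 4)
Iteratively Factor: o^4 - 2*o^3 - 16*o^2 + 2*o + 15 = (o + 1)*(o^3 - 3*o^2 - 13*o + 15) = (o + 1)*(o + 3)*(o^2 - 6*o + 5) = (o - 1)*(o + 1)*(o + 3)*(o - 5)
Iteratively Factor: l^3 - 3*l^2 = (l - 3)*(l^2) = l*(l - 3)*(l)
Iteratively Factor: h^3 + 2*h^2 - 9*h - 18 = (h + 3)*(h^2 - h - 6) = (h + 2)*(h + 3)*(h - 3)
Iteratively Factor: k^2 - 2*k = (k)*(k - 2)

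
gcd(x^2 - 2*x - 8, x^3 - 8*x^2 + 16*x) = x - 4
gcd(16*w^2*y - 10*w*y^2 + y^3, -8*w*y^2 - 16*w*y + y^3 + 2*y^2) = -8*w*y + y^2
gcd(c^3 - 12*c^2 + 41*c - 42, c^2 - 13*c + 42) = c - 7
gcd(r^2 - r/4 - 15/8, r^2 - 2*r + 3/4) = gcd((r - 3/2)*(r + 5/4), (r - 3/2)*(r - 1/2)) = r - 3/2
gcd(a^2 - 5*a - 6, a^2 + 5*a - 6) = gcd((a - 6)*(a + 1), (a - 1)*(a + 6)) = 1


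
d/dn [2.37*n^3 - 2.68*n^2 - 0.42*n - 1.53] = 7.11*n^2 - 5.36*n - 0.42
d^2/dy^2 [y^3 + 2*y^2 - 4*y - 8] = 6*y + 4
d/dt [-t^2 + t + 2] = 1 - 2*t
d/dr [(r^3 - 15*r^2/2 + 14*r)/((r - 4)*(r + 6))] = (r^2 + 12*r - 21)/(r^2 + 12*r + 36)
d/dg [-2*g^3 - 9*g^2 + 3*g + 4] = -6*g^2 - 18*g + 3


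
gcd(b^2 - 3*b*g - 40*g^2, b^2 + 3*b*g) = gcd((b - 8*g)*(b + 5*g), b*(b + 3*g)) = 1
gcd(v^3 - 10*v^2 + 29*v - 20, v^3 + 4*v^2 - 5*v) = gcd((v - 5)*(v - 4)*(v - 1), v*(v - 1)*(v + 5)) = v - 1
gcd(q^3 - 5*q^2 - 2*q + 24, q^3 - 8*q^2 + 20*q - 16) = q - 4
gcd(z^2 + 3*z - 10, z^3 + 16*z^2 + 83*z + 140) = z + 5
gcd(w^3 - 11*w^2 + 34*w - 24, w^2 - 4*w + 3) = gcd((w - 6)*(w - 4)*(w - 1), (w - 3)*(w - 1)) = w - 1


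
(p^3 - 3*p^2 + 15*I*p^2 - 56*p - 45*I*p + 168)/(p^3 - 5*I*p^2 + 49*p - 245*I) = (p^2 + p*(-3 + 8*I) - 24*I)/(p^2 - 12*I*p - 35)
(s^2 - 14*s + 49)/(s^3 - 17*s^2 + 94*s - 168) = (s - 7)/(s^2 - 10*s + 24)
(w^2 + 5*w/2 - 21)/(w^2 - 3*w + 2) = (w^2 + 5*w/2 - 21)/(w^2 - 3*w + 2)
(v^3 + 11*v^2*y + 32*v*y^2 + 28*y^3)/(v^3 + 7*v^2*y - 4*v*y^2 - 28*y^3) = (-v - 2*y)/(-v + 2*y)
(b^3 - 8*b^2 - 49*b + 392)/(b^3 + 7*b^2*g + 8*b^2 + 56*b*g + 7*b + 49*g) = (b^2 - 15*b + 56)/(b^2 + 7*b*g + b + 7*g)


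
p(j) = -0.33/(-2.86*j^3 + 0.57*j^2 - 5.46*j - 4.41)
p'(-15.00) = -0.00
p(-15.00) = -0.00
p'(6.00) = -0.00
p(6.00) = 0.00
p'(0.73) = -0.04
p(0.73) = 0.04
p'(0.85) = -0.03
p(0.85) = 0.03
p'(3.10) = -0.00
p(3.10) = 0.00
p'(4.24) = -0.00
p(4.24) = 0.00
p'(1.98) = -0.01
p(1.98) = 0.01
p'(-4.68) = -0.00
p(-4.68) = -0.00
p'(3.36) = -0.00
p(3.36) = 0.00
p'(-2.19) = -0.01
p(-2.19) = -0.01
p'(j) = -0.33*(8.58*j^2 - 1.14*j + 5.46)/(-2.86*j^3 + 0.57*j^2 - 5.46*j - 4.41)^2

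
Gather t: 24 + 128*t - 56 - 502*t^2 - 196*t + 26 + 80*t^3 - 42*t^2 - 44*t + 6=80*t^3 - 544*t^2 - 112*t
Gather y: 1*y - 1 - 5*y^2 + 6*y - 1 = -5*y^2 + 7*y - 2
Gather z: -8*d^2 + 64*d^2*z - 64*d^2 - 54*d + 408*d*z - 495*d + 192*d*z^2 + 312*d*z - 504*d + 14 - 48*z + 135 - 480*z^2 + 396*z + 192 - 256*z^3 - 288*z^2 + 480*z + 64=-72*d^2 - 1053*d - 256*z^3 + z^2*(192*d - 768) + z*(64*d^2 + 720*d + 828) + 405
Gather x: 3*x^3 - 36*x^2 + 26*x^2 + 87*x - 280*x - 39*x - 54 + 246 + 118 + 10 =3*x^3 - 10*x^2 - 232*x + 320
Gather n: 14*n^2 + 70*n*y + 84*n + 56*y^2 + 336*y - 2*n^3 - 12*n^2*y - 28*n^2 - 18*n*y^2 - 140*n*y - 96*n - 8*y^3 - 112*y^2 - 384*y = -2*n^3 + n^2*(-12*y - 14) + n*(-18*y^2 - 70*y - 12) - 8*y^3 - 56*y^2 - 48*y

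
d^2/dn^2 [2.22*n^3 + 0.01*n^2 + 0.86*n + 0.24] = 13.32*n + 0.02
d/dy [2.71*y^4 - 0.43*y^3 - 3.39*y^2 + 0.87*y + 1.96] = 10.84*y^3 - 1.29*y^2 - 6.78*y + 0.87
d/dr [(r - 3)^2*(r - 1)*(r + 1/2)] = 4*r^3 - 39*r^2/2 + 23*r - 3/2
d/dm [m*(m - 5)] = 2*m - 5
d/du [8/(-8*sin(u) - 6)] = 16*cos(u)/(4*sin(u) + 3)^2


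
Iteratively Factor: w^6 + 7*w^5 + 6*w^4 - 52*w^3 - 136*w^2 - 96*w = (w + 4)*(w^5 + 3*w^4 - 6*w^3 - 28*w^2 - 24*w) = (w + 2)*(w + 4)*(w^4 + w^3 - 8*w^2 - 12*w) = (w - 3)*(w + 2)*(w + 4)*(w^3 + 4*w^2 + 4*w) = (w - 3)*(w + 2)^2*(w + 4)*(w^2 + 2*w) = w*(w - 3)*(w + 2)^2*(w + 4)*(w + 2)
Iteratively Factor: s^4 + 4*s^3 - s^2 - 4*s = (s - 1)*(s^3 + 5*s^2 + 4*s) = s*(s - 1)*(s^2 + 5*s + 4) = s*(s - 1)*(s + 4)*(s + 1)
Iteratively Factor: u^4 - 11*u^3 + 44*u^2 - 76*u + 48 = (u - 3)*(u^3 - 8*u^2 + 20*u - 16) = (u - 4)*(u - 3)*(u^2 - 4*u + 4) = (u - 4)*(u - 3)*(u - 2)*(u - 2)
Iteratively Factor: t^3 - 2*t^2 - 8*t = (t)*(t^2 - 2*t - 8) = t*(t + 2)*(t - 4)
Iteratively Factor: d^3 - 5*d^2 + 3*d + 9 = (d + 1)*(d^2 - 6*d + 9) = (d - 3)*(d + 1)*(d - 3)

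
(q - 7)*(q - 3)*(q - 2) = q^3 - 12*q^2 + 41*q - 42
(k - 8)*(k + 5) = k^2 - 3*k - 40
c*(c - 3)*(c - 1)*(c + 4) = c^4 - 13*c^2 + 12*c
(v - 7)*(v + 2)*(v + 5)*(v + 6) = v^4 + 6*v^3 - 39*v^2 - 304*v - 420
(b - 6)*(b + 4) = b^2 - 2*b - 24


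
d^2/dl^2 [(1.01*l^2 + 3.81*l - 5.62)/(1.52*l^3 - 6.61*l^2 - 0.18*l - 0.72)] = (4.667008*l^6 + 52.815744*l^5 - 383.834352*l^4 + 1251.534278*l^3 - 1442.876604*l^2 - 185.818536*l + 53.188848)/(3.511808*l^9 - 45.815232*l^8 + 197.98836*l^7 - 282.944269*l^6 + 19.957914*l^5 - 93.835476*l^4 - 2.781864*l^3 - 10.349856*l^2 - 0.279936*l - 0.373248)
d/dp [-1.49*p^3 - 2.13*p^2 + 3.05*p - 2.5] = -4.47*p^2 - 4.26*p + 3.05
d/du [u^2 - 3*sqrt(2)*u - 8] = 2*u - 3*sqrt(2)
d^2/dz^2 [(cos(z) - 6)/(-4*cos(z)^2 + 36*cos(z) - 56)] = (9*(1 - cos(2*z))^2*cos(z)/4 - 15*(1 - cos(2*z))^2/4 - 1487*cos(z)/2 - 9*cos(2*z) + 21*cos(3*z) - cos(5*z)/2 + 558)/(4*(cos(z) - 7)^3*(cos(z) - 2)^3)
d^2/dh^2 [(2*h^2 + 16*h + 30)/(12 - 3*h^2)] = 4*(-8*h^3 - 57*h^2 - 96*h - 76)/(3*(h^6 - 12*h^4 + 48*h^2 - 64))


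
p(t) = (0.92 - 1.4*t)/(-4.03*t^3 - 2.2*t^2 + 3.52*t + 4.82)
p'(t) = (0.92 - 1.4*t)*(12.09*t^2 + 4.4*t - 3.52)/(-4.03*t^3 - 2.2*t^2 + 3.52*t + 4.82)^2 - 1.4/(-4.03*t^3 - 2.2*t^2 + 3.52*t + 4.82)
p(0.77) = -0.04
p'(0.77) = -0.38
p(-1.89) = 0.20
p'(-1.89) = 0.28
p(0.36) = 0.07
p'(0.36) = -0.25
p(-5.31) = 0.02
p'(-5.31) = 0.01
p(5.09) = 0.01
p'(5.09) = -0.00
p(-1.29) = 0.52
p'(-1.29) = 0.81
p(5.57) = 0.01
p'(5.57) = -0.00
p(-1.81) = 0.23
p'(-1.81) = 0.33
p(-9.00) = 0.00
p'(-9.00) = 0.00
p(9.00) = 0.00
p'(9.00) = -0.00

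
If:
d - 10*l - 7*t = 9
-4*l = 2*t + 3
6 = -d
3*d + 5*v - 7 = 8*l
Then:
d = -6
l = 9/8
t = -15/4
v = 34/5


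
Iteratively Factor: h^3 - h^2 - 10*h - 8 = (h - 4)*(h^2 + 3*h + 2) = (h - 4)*(h + 1)*(h + 2)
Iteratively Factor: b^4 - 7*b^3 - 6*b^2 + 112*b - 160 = (b - 2)*(b^3 - 5*b^2 - 16*b + 80) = (b - 2)*(b + 4)*(b^2 - 9*b + 20) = (b - 4)*(b - 2)*(b + 4)*(b - 5)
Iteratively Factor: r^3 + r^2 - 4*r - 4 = (r + 1)*(r^2 - 4) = (r - 2)*(r + 1)*(r + 2)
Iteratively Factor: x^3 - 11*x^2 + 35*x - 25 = (x - 5)*(x^2 - 6*x + 5) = (x - 5)^2*(x - 1)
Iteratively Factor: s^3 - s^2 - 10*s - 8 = (s + 1)*(s^2 - 2*s - 8) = (s - 4)*(s + 1)*(s + 2)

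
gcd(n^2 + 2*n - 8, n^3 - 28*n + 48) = n - 2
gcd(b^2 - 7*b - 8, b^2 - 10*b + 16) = b - 8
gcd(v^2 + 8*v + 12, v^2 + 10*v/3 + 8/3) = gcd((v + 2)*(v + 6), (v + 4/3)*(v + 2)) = v + 2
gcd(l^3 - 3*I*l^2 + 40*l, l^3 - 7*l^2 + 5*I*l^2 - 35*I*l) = l^2 + 5*I*l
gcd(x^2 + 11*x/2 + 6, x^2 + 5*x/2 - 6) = x + 4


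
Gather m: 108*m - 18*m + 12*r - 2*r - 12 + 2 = 90*m + 10*r - 10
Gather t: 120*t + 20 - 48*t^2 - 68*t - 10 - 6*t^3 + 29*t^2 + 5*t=-6*t^3 - 19*t^2 + 57*t + 10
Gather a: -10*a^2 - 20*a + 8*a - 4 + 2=-10*a^2 - 12*a - 2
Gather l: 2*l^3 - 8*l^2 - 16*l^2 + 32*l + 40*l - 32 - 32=2*l^3 - 24*l^2 + 72*l - 64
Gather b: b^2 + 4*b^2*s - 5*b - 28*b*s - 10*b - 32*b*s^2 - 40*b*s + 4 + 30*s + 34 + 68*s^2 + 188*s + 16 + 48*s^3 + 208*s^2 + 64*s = b^2*(4*s + 1) + b*(-32*s^2 - 68*s - 15) + 48*s^3 + 276*s^2 + 282*s + 54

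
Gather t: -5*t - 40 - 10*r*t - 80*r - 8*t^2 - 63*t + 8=-80*r - 8*t^2 + t*(-10*r - 68) - 32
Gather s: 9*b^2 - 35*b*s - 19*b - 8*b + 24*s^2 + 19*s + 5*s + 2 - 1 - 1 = 9*b^2 - 27*b + 24*s^2 + s*(24 - 35*b)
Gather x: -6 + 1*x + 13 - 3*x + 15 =22 - 2*x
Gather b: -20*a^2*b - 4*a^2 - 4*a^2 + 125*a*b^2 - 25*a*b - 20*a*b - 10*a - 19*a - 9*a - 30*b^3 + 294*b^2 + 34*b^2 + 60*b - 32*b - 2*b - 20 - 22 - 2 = -8*a^2 - 38*a - 30*b^3 + b^2*(125*a + 328) + b*(-20*a^2 - 45*a + 26) - 44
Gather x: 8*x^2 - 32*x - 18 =8*x^2 - 32*x - 18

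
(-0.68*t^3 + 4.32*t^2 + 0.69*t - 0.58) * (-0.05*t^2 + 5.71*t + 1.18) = 0.034*t^5 - 4.0988*t^4 + 23.8303*t^3 + 9.0665*t^2 - 2.4976*t - 0.6844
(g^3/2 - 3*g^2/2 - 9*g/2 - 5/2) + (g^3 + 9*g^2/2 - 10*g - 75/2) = 3*g^3/2 + 3*g^2 - 29*g/2 - 40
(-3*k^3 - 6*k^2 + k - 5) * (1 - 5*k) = 15*k^4 + 27*k^3 - 11*k^2 + 26*k - 5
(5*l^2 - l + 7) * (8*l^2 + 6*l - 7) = 40*l^4 + 22*l^3 + 15*l^2 + 49*l - 49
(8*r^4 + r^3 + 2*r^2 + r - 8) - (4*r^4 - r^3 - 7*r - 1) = 4*r^4 + 2*r^3 + 2*r^2 + 8*r - 7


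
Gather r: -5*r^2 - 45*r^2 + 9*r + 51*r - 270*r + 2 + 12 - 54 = -50*r^2 - 210*r - 40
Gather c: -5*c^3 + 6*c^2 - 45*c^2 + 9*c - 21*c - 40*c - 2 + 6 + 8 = -5*c^3 - 39*c^2 - 52*c + 12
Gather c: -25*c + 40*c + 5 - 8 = 15*c - 3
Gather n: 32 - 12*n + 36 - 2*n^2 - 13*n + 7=-2*n^2 - 25*n + 75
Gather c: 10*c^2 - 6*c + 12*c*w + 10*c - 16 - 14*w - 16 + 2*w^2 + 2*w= 10*c^2 + c*(12*w + 4) + 2*w^2 - 12*w - 32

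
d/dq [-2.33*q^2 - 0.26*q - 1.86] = -4.66*q - 0.26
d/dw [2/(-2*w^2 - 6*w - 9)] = 4*(2*w + 3)/(2*w^2 + 6*w + 9)^2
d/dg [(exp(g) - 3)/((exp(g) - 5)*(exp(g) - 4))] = (-exp(2*g) + 6*exp(g) - 7)*exp(g)/(exp(4*g) - 18*exp(3*g) + 121*exp(2*g) - 360*exp(g) + 400)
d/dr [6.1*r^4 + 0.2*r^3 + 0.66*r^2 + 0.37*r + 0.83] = 24.4*r^3 + 0.6*r^2 + 1.32*r + 0.37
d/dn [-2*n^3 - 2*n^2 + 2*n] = -6*n^2 - 4*n + 2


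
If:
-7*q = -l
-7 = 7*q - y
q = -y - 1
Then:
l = -7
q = -1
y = 0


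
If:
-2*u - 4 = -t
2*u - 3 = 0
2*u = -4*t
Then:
No Solution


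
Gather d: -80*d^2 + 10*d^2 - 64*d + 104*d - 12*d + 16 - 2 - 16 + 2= -70*d^2 + 28*d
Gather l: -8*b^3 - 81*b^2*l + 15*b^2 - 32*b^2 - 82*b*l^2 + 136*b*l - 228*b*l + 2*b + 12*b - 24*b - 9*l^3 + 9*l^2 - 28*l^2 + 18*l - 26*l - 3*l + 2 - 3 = -8*b^3 - 17*b^2 - 10*b - 9*l^3 + l^2*(-82*b - 19) + l*(-81*b^2 - 92*b - 11) - 1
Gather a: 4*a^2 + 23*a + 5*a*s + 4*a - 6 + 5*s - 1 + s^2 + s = 4*a^2 + a*(5*s + 27) + s^2 + 6*s - 7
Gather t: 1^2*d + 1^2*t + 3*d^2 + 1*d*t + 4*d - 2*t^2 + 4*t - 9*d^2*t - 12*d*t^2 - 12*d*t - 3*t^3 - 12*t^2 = 3*d^2 + 5*d - 3*t^3 + t^2*(-12*d - 14) + t*(-9*d^2 - 11*d + 5)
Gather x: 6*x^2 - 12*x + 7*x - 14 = 6*x^2 - 5*x - 14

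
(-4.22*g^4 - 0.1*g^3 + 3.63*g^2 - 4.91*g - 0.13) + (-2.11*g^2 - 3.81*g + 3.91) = -4.22*g^4 - 0.1*g^3 + 1.52*g^2 - 8.72*g + 3.78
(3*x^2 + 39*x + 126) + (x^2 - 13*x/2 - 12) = 4*x^2 + 65*x/2 + 114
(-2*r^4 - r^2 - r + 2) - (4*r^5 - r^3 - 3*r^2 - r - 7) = -4*r^5 - 2*r^4 + r^3 + 2*r^2 + 9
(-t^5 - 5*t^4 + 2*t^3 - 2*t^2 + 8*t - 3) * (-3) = 3*t^5 + 15*t^4 - 6*t^3 + 6*t^2 - 24*t + 9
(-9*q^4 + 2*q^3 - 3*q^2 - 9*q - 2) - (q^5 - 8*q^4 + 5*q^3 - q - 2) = -q^5 - q^4 - 3*q^3 - 3*q^2 - 8*q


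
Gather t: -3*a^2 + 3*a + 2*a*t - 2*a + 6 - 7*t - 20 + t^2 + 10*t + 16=-3*a^2 + a + t^2 + t*(2*a + 3) + 2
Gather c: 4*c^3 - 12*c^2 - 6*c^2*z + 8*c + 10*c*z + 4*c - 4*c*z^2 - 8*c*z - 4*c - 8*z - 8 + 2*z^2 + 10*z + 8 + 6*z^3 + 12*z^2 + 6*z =4*c^3 + c^2*(-6*z - 12) + c*(-4*z^2 + 2*z + 8) + 6*z^3 + 14*z^2 + 8*z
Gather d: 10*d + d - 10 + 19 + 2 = 11*d + 11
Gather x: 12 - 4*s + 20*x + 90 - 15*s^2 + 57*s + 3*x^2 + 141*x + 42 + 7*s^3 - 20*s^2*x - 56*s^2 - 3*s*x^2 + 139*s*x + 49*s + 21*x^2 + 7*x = 7*s^3 - 71*s^2 + 102*s + x^2*(24 - 3*s) + x*(-20*s^2 + 139*s + 168) + 144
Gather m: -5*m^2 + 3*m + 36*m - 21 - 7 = -5*m^2 + 39*m - 28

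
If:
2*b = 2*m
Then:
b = m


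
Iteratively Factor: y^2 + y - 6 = (y - 2)*(y + 3)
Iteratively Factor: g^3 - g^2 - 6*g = (g - 3)*(g^2 + 2*g) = g*(g - 3)*(g + 2)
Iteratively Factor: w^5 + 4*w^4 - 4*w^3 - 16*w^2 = (w)*(w^4 + 4*w^3 - 4*w^2 - 16*w) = w*(w + 2)*(w^3 + 2*w^2 - 8*w) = w*(w - 2)*(w + 2)*(w^2 + 4*w) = w^2*(w - 2)*(w + 2)*(w + 4)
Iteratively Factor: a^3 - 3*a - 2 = (a + 1)*(a^2 - a - 2) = (a - 2)*(a + 1)*(a + 1)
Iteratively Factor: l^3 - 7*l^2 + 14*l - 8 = (l - 1)*(l^2 - 6*l + 8) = (l - 4)*(l - 1)*(l - 2)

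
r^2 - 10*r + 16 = (r - 8)*(r - 2)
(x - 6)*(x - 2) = x^2 - 8*x + 12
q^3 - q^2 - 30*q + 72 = (q - 4)*(q - 3)*(q + 6)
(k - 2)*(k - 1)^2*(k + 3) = k^4 - k^3 - 7*k^2 + 13*k - 6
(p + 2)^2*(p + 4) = p^3 + 8*p^2 + 20*p + 16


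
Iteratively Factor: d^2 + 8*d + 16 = (d + 4)*(d + 4)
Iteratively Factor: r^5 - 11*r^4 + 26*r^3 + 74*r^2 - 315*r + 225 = (r - 3)*(r^4 - 8*r^3 + 2*r^2 + 80*r - 75) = (r - 3)*(r - 1)*(r^3 - 7*r^2 - 5*r + 75) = (r - 5)*(r - 3)*(r - 1)*(r^2 - 2*r - 15) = (r - 5)*(r - 3)*(r - 1)*(r + 3)*(r - 5)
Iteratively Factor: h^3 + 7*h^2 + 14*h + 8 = (h + 1)*(h^2 + 6*h + 8) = (h + 1)*(h + 2)*(h + 4)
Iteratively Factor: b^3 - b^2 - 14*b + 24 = (b - 3)*(b^2 + 2*b - 8) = (b - 3)*(b - 2)*(b + 4)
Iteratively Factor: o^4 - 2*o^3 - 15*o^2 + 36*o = (o - 3)*(o^3 + o^2 - 12*o) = (o - 3)^2*(o^2 + 4*o) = o*(o - 3)^2*(o + 4)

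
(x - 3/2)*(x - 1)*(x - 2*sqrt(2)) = x^3 - 2*sqrt(2)*x^2 - 5*x^2/2 + 3*x/2 + 5*sqrt(2)*x - 3*sqrt(2)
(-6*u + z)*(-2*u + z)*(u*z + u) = 12*u^3*z + 12*u^3 - 8*u^2*z^2 - 8*u^2*z + u*z^3 + u*z^2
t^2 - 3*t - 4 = (t - 4)*(t + 1)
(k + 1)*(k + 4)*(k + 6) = k^3 + 11*k^2 + 34*k + 24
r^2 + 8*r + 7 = (r + 1)*(r + 7)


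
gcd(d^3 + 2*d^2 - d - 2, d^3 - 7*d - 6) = d^2 + 3*d + 2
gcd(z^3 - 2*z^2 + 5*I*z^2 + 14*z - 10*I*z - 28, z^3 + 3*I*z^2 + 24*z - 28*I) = z^2 + 5*I*z + 14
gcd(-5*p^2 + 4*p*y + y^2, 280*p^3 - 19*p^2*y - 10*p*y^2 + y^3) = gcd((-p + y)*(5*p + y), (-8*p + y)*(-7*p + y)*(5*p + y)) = 5*p + y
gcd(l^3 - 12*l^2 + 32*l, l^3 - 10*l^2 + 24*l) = l^2 - 4*l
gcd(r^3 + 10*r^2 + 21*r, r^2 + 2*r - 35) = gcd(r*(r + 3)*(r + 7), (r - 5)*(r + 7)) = r + 7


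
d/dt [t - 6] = 1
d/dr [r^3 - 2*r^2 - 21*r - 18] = 3*r^2 - 4*r - 21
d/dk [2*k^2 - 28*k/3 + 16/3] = 4*k - 28/3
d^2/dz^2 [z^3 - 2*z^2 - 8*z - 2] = 6*z - 4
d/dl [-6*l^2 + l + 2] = 1 - 12*l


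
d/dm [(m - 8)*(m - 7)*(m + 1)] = 3*m^2 - 28*m + 41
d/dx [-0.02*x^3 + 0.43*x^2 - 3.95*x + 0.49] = -0.06*x^2 + 0.86*x - 3.95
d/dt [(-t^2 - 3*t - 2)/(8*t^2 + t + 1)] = (23*t^2 + 30*t - 1)/(64*t^4 + 16*t^3 + 17*t^2 + 2*t + 1)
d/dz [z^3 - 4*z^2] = z*(3*z - 8)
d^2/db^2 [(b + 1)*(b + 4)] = 2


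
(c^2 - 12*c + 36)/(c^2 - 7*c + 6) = (c - 6)/(c - 1)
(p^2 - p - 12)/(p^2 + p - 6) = (p - 4)/(p - 2)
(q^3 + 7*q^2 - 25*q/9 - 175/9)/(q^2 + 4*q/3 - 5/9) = (3*q^2 + 16*q - 35)/(3*q - 1)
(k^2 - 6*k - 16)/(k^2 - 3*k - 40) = (k + 2)/(k + 5)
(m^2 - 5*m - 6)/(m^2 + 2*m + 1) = (m - 6)/(m + 1)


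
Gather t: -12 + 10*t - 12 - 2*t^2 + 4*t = -2*t^2 + 14*t - 24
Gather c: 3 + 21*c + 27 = 21*c + 30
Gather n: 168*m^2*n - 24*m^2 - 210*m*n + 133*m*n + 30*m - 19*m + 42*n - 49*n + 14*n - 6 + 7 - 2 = -24*m^2 + 11*m + n*(168*m^2 - 77*m + 7) - 1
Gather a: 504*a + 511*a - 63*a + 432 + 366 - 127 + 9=952*a + 680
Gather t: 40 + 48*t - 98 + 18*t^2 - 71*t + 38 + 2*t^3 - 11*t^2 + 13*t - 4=2*t^3 + 7*t^2 - 10*t - 24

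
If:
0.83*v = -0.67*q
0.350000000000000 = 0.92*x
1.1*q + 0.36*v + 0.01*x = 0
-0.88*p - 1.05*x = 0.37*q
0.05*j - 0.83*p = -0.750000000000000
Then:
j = -22.50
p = -0.45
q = -0.00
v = 0.00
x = 0.38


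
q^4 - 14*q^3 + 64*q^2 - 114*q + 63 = (q - 7)*(q - 3)^2*(q - 1)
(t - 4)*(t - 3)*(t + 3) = t^3 - 4*t^2 - 9*t + 36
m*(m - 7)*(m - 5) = m^3 - 12*m^2 + 35*m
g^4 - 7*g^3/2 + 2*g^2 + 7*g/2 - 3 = (g - 2)*(g - 3/2)*(g - 1)*(g + 1)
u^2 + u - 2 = (u - 1)*(u + 2)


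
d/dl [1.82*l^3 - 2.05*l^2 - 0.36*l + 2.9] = 5.46*l^2 - 4.1*l - 0.36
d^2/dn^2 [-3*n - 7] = 0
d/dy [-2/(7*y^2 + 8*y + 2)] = 4*(7*y + 4)/(7*y^2 + 8*y + 2)^2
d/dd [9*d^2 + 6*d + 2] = 18*d + 6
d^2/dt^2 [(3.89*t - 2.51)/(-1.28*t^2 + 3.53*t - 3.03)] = (-(2.56*t - 3.53)*(3.89*t - 2.51)*(5.12*t - 7.06) + (29.8752*t - 33.889)*(1.28*t^2 - 3.53*t + 3.03))/(1.28*t^2 - 3.53*t + 3.03)^3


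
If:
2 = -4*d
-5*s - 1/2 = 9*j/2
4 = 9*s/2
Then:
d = -1/2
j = -89/81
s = 8/9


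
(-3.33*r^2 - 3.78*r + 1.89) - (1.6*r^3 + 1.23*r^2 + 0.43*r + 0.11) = -1.6*r^3 - 4.56*r^2 - 4.21*r + 1.78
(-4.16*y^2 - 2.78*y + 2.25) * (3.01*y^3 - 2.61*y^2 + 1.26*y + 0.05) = -12.5216*y^5 + 2.4898*y^4 + 8.7867*y^3 - 9.5833*y^2 + 2.696*y + 0.1125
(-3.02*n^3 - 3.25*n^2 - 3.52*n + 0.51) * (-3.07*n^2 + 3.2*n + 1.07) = 9.2714*n^5 + 0.313499999999998*n^4 - 2.825*n^3 - 16.3072*n^2 - 2.1344*n + 0.5457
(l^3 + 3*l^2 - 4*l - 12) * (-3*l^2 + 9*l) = -3*l^5 + 39*l^3 - 108*l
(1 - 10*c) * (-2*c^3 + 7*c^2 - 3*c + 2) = 20*c^4 - 72*c^3 + 37*c^2 - 23*c + 2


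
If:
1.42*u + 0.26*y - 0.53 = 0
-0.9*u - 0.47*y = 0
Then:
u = 0.57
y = -1.10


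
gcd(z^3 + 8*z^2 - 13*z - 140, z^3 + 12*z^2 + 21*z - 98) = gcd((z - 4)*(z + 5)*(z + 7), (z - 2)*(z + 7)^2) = z + 7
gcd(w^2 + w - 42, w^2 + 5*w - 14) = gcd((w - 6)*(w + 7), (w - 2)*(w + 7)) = w + 7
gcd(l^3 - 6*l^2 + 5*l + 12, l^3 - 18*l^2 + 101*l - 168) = l - 3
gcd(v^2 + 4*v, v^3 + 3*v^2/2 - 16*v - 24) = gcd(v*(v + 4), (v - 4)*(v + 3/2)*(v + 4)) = v + 4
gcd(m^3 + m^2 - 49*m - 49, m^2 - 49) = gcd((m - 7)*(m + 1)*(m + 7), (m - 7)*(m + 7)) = m^2 - 49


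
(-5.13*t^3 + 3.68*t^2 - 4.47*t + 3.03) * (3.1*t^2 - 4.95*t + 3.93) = -15.903*t^5 + 36.8015*t^4 - 52.2339*t^3 + 45.9819*t^2 - 32.5656*t + 11.9079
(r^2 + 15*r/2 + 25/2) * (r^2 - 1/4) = r^4 + 15*r^3/2 + 49*r^2/4 - 15*r/8 - 25/8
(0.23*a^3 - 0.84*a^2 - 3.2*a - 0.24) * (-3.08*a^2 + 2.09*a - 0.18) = -0.7084*a^5 + 3.0679*a^4 + 8.059*a^3 - 5.7976*a^2 + 0.0744*a + 0.0432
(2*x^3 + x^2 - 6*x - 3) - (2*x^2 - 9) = 2*x^3 - x^2 - 6*x + 6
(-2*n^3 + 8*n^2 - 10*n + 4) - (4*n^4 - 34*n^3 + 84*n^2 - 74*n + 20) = -4*n^4 + 32*n^3 - 76*n^2 + 64*n - 16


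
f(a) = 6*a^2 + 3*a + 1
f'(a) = 12*a + 3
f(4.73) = 149.43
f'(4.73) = 59.76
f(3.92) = 104.96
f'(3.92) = 50.04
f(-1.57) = 11.08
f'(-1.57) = -15.84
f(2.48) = 45.34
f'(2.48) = 32.76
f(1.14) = 12.22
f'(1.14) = 16.68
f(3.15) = 69.98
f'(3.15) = 40.80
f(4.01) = 109.51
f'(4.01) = 51.12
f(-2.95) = 44.36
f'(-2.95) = -32.40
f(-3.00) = 46.00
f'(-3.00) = -33.00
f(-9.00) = 460.00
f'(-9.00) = -105.00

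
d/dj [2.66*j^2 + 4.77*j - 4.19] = 5.32*j + 4.77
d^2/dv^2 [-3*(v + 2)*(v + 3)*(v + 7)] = -18*v - 72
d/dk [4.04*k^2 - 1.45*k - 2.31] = 8.08*k - 1.45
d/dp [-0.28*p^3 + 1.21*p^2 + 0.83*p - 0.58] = -0.84*p^2 + 2.42*p + 0.83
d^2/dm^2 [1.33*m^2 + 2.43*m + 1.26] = 2.66000000000000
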